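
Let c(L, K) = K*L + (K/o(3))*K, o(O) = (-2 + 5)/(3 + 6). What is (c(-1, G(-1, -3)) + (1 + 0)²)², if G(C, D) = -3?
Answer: 961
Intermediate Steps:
o(O) = ⅓ (o(O) = 3/9 = 3*(⅑) = ⅓)
c(L, K) = 3*K² + K*L (c(L, K) = K*L + (K/(⅓))*K = K*L + (K*3)*K = K*L + (3*K)*K = K*L + 3*K² = 3*K² + K*L)
(c(-1, G(-1, -3)) + (1 + 0)²)² = (-3*(-1 + 3*(-3)) + (1 + 0)²)² = (-3*(-1 - 9) + 1²)² = (-3*(-10) + 1)² = (30 + 1)² = 31² = 961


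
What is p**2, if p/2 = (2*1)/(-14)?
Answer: 4/49 ≈ 0.081633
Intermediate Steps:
p = -2/7 (p = 2*((2*1)/(-14)) = 2*(2*(-1/14)) = 2*(-1/7) = -2/7 ≈ -0.28571)
p**2 = (-2/7)**2 = 4/49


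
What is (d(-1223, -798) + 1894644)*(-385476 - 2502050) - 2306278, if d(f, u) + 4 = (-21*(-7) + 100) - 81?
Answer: -5471303896234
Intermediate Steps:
d(f, u) = 162 (d(f, u) = -4 + ((-21*(-7) + 100) - 81) = -4 + ((147 + 100) - 81) = -4 + (247 - 81) = -4 + 166 = 162)
(d(-1223, -798) + 1894644)*(-385476 - 2502050) - 2306278 = (162 + 1894644)*(-385476 - 2502050) - 2306278 = 1894806*(-2887526) - 2306278 = -5471301589956 - 2306278 = -5471303896234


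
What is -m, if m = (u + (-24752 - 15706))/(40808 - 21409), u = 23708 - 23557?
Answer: 40307/19399 ≈ 2.0778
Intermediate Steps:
u = 151
m = -40307/19399 (m = (151 + (-24752 - 15706))/(40808 - 21409) = (151 - 40458)/19399 = -40307*1/19399 = -40307/19399 ≈ -2.0778)
-m = -1*(-40307/19399) = 40307/19399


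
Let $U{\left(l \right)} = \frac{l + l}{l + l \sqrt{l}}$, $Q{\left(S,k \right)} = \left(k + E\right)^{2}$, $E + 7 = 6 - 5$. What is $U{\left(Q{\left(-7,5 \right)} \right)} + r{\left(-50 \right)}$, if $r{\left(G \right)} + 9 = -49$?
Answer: $-57$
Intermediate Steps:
$E = -6$ ($E = -7 + \left(6 - 5\right) = -7 + 1 = -6$)
$r{\left(G \right)} = -58$ ($r{\left(G \right)} = -9 - 49 = -58$)
$Q{\left(S,k \right)} = \left(-6 + k\right)^{2}$ ($Q{\left(S,k \right)} = \left(k - 6\right)^{2} = \left(-6 + k\right)^{2}$)
$U{\left(l \right)} = \frac{2 l}{l + l^{\frac{3}{2}}}$
$U{\left(Q{\left(-7,5 \right)} \right)} + r{\left(-50 \right)} = \frac{2 \left(-6 + 5\right)^{2}}{\left(-6 + 5\right)^{2} + \left(\left(-6 + 5\right)^{2}\right)^{\frac{3}{2}}} - 58 = \frac{2 \left(-1\right)^{2}}{\left(-1\right)^{2} + \left(\left(-1\right)^{2}\right)^{\frac{3}{2}}} - 58 = 2 \cdot 1 \frac{1}{1 + 1^{\frac{3}{2}}} - 58 = 2 \cdot 1 \frac{1}{1 + 1} - 58 = 2 \cdot 1 \cdot \frac{1}{2} - 58 = 1 - 58 = -57$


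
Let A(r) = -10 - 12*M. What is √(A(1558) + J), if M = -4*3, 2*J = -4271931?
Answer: 11*I*√70606/2 ≈ 1461.4*I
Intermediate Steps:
J = -4271931/2 (J = (½)*(-4271931) = -4271931/2 ≈ -2.1360e+6)
M = -12
A(r) = 134 (A(r) = -10 - 12*(-12) = -10 + 144 = 134)
√(A(1558) + J) = √(134 - 4271931/2) = √(-4271663/2) = 11*I*√70606/2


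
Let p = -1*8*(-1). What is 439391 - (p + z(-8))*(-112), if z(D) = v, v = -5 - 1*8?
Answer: 438831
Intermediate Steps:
p = 8 (p = -8*(-1) = 8)
v = -13 (v = -5 - 8 = -13)
z(D) = -13
439391 - (p + z(-8))*(-112) = 439391 - (8 - 13)*(-112) = 439391 - (-5)*(-112) = 439391 - 1*560 = 439391 - 560 = 438831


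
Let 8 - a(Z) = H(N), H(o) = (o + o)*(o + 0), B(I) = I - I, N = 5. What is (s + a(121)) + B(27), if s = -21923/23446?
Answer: -1006655/23446 ≈ -42.935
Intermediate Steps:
B(I) = 0
H(o) = 2*o² (H(o) = (2*o)*o = 2*o²)
a(Z) = -42 (a(Z) = 8 - 2*5² = 8 - 2*25 = 8 - 1*50 = 8 - 50 = -42)
s = -21923/23446 (s = -21923*1/23446 = -21923/23446 ≈ -0.93504)
(s + a(121)) + B(27) = (-21923/23446 - 42) + 0 = -1006655/23446 + 0 = -1006655/23446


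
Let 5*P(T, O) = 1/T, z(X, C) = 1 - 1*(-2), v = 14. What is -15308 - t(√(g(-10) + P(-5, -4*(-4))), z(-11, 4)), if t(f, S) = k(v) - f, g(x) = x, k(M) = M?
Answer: -15322 + I*√251/5 ≈ -15322.0 + 3.1686*I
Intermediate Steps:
z(X, C) = 3 (z(X, C) = 1 + 2 = 3)
P(T, O) = 1/(5*T)
t(f, S) = 14 - f
-15308 - t(√(g(-10) + P(-5, -4*(-4))), z(-11, 4)) = -15308 - (14 - √(-10 + (⅕)/(-5))) = -15308 - (14 - √(-10 + (⅕)*(-⅕))) = -15308 - (14 - √(-10 - 1/25)) = -15308 - (14 - √(-251/25)) = -15308 - (14 - I*√251/5) = -15308 + (-14 + I*√251/5) = -15322 + I*√251/5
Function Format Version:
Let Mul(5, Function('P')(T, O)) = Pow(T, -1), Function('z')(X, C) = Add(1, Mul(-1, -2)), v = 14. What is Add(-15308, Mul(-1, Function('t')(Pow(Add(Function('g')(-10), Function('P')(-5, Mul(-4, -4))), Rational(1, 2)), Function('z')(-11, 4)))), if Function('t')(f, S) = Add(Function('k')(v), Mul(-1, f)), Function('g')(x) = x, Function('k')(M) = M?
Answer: Add(-15322, Mul(Rational(1, 5), I, Pow(251, Rational(1, 2)))) ≈ Add(-15322., Mul(3.1686, I))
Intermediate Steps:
Function('z')(X, C) = 3 (Function('z')(X, C) = Add(1, 2) = 3)
Function('P')(T, O) = Mul(Rational(1, 5), Pow(T, -1))
Function('t')(f, S) = Add(14, Mul(-1, f))
Add(-15308, Mul(-1, Function('t')(Pow(Add(Function('g')(-10), Function('P')(-5, Mul(-4, -4))), Rational(1, 2)), Function('z')(-11, 4)))) = Add(-15308, Mul(-1, Add(14, Mul(-1, Pow(Add(-10, Mul(Rational(1, 5), Pow(-5, -1))), Rational(1, 2)))))) = Add(-15308, Mul(-1, Add(14, Mul(-1, Pow(Add(-10, Mul(Rational(1, 5), Rational(-1, 5))), Rational(1, 2)))))) = Add(-15308, Mul(-1, Add(14, Mul(-1, Pow(Add(-10, Rational(-1, 25)), Rational(1, 2)))))) = Add(-15308, Mul(-1, Add(14, Mul(-1, Pow(Rational(-251, 25), Rational(1, 2)))))) = Add(-15308, Mul(-1, Add(14, Mul(-1, Mul(Rational(1, 5), I, Pow(251, Rational(1, 2))))))) = Add(-15308, Mul(-1, Add(14, Mul(Rational(-1, 5), I, Pow(251, Rational(1, 2)))))) = Add(-15308, Add(-14, Mul(Rational(1, 5), I, Pow(251, Rational(1, 2))))) = Add(-15322, Mul(Rational(1, 5), I, Pow(251, Rational(1, 2))))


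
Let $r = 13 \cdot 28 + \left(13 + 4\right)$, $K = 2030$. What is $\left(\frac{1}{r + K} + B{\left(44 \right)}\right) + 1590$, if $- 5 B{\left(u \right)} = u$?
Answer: $\frac{19061371}{12055} \approx 1581.2$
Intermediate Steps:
$B{\left(u \right)} = - \frac{u}{5}$
$r = 381$ ($r = 364 + 17 = 381$)
$\left(\frac{1}{r + K} + B{\left(44 \right)}\right) + 1590 = \left(\frac{1}{381 + 2030} - \frac{44}{5}\right) + 1590 = \left(\frac{1}{2411} - \frac{44}{5}\right) + 1590 = - \frac{106079}{12055} + 1590 = \frac{19061371}{12055}$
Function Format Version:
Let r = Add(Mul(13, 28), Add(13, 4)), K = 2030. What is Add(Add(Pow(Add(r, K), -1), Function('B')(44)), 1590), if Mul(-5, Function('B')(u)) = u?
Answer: Rational(19061371, 12055) ≈ 1581.2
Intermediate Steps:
Function('B')(u) = Mul(Rational(-1, 5), u)
r = 381 (r = Add(364, 17) = 381)
Add(Add(Pow(Add(r, K), -1), Function('B')(44)), 1590) = Add(Add(Pow(Add(381, 2030), -1), Mul(Rational(-1, 5), 44)), 1590) = Add(Add(Pow(2411, -1), Rational(-44, 5)), 1590) = Add(Add(Rational(1, 2411), Rational(-44, 5)), 1590) = Add(Rational(-106079, 12055), 1590) = Rational(19061371, 12055)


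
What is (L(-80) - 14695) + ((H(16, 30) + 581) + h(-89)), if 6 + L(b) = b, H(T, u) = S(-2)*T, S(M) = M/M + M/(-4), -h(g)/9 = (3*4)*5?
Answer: -14716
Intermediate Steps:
h(g) = -540 (h(g) = -9*3*4*5 = -108*5 = -9*60 = -540)
S(M) = 1 - M/4 (S(M) = 1 + M*(-¼) = 1 - M/4)
H(T, u) = 3*T/2 (H(T, u) = (1 - ¼*(-2))*T = (1 + ½)*T = 3*T/2)
L(b) = -6 + b
(L(-80) - 14695) + ((H(16, 30) + 581) + h(-89)) = ((-6 - 80) - 14695) + (((3/2)*16 + 581) - 540) = (-86 - 14695) + ((24 + 581) - 540) = -14781 + (605 - 540) = -14781 + 65 = -14716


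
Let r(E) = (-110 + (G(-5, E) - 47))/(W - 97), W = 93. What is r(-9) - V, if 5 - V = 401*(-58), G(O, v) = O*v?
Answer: -23235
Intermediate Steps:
V = 23263 (V = 5 - 401*(-58) = 5 - 1*(-23258) = 5 + 23258 = 23263)
r(E) = 157/4 + 5*E/4 (r(E) = (-110 + (-5*E - 47))/(93 - 97) = (-110 + (-47 - 5*E))/(-4) = (-157 - 5*E)*(-¼) = 157/4 + 5*E/4)
r(-9) - V = (157/4 + (5/4)*(-9)) - 1*23263 = (157/4 - 45/4) - 23263 = 28 - 23263 = -23235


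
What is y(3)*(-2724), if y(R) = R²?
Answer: -24516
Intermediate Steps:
y(3)*(-2724) = 3²*(-2724) = 9*(-2724) = -24516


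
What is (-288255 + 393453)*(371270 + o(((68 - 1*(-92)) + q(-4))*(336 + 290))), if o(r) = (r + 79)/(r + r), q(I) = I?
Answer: 1271380667833675/32552 ≈ 3.9057e+10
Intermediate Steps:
o(r) = (79 + r)/(2*r) (o(r) = (79 + r)/((2*r)) = (79 + r)*(1/(2*r)) = (79 + r)/(2*r))
(-288255 + 393453)*(371270 + o(((68 - 1*(-92)) + q(-4))*(336 + 290))) = (-288255 + 393453)*(371270 + (79 + ((68 - 1*(-92)) - 4)*(336 + 290))/(2*((((68 - 1*(-92)) - 4)*(336 + 290))))) = 105198*(371270 + (79 + ((68 + 92) - 4)*626)/(2*((((68 + 92) - 4)*626)))) = 105198*(371270 + (79 + (160 - 4)*626)/(2*(((160 - 4)*626)))) = 105198*(371270 + (79 + 156*626)/(2*((156*626)))) = 105198*(371270 + (½)*(79 + 97656)/97656) = 105198*(371270 + (½)*(1/97656)*97735) = 105198*(371270 + 97735/195312) = 105198*(72513583975/195312) = 1271380667833675/32552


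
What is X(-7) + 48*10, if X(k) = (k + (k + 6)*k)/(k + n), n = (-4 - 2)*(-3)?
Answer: 480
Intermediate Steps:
n = 18 (n = -6*(-3) = 18)
X(k) = (k + k*(6 + k))/(18 + k) (X(k) = (k + (k + 6)*k)/(k + 18) = (k + (6 + k)*k)/(18 + k) = (k + k*(6 + k))/(18 + k))
X(-7) + 48*10 = -7*(7 - 7)/(18 - 7) + 48*10 = -7*0/11 + 480 = -7*1/11*0 + 480 = 0 + 480 = 480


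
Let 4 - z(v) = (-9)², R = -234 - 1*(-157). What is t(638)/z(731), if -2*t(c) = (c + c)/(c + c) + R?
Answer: -38/77 ≈ -0.49351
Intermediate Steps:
R = -77 (R = -234 + 157 = -77)
z(v) = -77 (z(v) = 4 - 1*(-9)² = 4 - 1*81 = 4 - 81 = -77)
t(c) = 38 (t(c) = -((c + c)/(c + c) - 77)/2 = -((2*c)/((2*c)) - 77)/2 = -((2*c)*(1/(2*c)) - 77)/2 = -(1 - 77)/2 = -½*(-76) = 38)
t(638)/z(731) = 38/(-77) = 38*(-1/77) = -38/77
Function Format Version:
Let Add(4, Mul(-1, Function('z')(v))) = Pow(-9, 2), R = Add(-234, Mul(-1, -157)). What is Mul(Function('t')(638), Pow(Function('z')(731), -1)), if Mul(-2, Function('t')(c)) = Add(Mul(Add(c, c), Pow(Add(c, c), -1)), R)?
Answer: Rational(-38, 77) ≈ -0.49351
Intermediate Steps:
R = -77 (R = Add(-234, 157) = -77)
Function('z')(v) = -77 (Function('z')(v) = Add(4, Mul(-1, Pow(-9, 2))) = Add(4, Mul(-1, 81)) = Add(4, -81) = -77)
Function('t')(c) = 38 (Function('t')(c) = Mul(Rational(-1, 2), Add(Mul(Add(c, c), Pow(Add(c, c), -1)), -77)) = Mul(Rational(-1, 2), Add(Mul(Mul(2, c), Pow(Mul(2, c), -1)), -77)) = Mul(Rational(-1, 2), Add(Mul(Mul(2, c), Mul(Rational(1, 2), Pow(c, -1))), -77)) = Mul(Rational(-1, 2), Add(1, -77)) = Mul(Rational(-1, 2), -76) = 38)
Mul(Function('t')(638), Pow(Function('z')(731), -1)) = Mul(38, Pow(-77, -1)) = Mul(38, Rational(-1, 77)) = Rational(-38, 77)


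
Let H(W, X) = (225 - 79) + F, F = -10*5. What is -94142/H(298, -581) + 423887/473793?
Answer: -2475729303/2526896 ≈ -979.75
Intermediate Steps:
F = -50
H(W, X) = 96 (H(W, X) = (225 - 79) - 50 = 146 - 50 = 96)
-94142/H(298, -581) + 423887/473793 = -94142/96 + 423887/473793 = -94142*1/96 + 423887*(1/473793) = -47071/48 + 423887/473793 = -2475729303/2526896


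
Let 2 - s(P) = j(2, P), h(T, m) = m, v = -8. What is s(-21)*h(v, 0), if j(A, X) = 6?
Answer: 0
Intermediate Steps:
s(P) = -4 (s(P) = 2 - 1*6 = 2 - 6 = -4)
s(-21)*h(v, 0) = -4*0 = 0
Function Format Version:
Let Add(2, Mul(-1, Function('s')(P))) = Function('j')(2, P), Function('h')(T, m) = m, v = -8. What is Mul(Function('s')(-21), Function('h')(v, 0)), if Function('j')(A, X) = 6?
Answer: 0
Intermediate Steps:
Function('s')(P) = -4 (Function('s')(P) = Add(2, Mul(-1, 6)) = Add(2, -6) = -4)
Mul(Function('s')(-21), Function('h')(v, 0)) = Mul(-4, 0) = 0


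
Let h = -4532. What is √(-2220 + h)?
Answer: 4*I*√422 ≈ 82.171*I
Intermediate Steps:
√(-2220 + h) = √(-2220 - 4532) = √(-6752) = 4*I*√422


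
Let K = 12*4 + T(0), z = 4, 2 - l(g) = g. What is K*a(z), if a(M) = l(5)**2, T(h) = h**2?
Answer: 432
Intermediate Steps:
l(g) = 2 - g
a(M) = 9 (a(M) = (2 - 1*5)**2 = (2 - 5)**2 = (-3)**2 = 9)
K = 48 (K = 12*4 + 0**2 = 48 + 0 = 48)
K*a(z) = 48*9 = 432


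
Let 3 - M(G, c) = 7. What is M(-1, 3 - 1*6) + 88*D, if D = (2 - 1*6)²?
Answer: 1404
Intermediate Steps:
M(G, c) = -4 (M(G, c) = 3 - 1*7 = 3 - 7 = -4)
D = 16 (D = (2 - 6)² = (-4)² = 16)
M(-1, 3 - 1*6) + 88*D = -4 + 88*16 = -4 + 1408 = 1404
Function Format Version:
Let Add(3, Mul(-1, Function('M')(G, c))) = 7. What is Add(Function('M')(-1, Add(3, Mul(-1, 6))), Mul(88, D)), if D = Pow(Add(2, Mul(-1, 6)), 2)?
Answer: 1404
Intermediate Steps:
Function('M')(G, c) = -4 (Function('M')(G, c) = Add(3, Mul(-1, 7)) = Add(3, -7) = -4)
D = 16 (D = Pow(Add(2, -6), 2) = Pow(-4, 2) = 16)
Add(Function('M')(-1, Add(3, Mul(-1, 6))), Mul(88, D)) = Add(-4, Mul(88, 16)) = Add(-4, 1408) = 1404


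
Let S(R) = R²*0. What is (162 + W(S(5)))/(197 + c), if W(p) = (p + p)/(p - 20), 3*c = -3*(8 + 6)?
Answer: 54/61 ≈ 0.88525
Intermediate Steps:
S(R) = 0
c = -14 (c = (-3*(8 + 6))/3 = (-3*14)/3 = (⅓)*(-42) = -14)
W(p) = 2*p/(-20 + p) (W(p) = (2*p)/(-20 + p) = 2*p/(-20 + p))
(162 + W(S(5)))/(197 + c) = (162 + 2*0/(-20 + 0))/(197 - 14) = (162 + 2*0/(-20))/183 = (162 + 2*0*(-1/20))*(1/183) = (162 + 0)*(1/183) = 162*(1/183) = 54/61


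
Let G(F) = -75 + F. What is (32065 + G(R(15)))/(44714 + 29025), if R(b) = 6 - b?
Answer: 31981/73739 ≈ 0.43371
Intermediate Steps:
(32065 + G(R(15)))/(44714 + 29025) = (32065 + (-75 + (6 - 1*15)))/(44714 + 29025) = (32065 + (-75 + (6 - 15)))/73739 = (32065 + (-75 - 9))*(1/73739) = (32065 - 84)*(1/73739) = 31981*(1/73739) = 31981/73739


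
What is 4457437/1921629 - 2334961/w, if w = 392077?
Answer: -2739270244820/753426533433 ≈ -3.6357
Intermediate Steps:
4457437/1921629 - 2334961/w = 4457437/1921629 - 2334961/392077 = -2739270244820/753426533433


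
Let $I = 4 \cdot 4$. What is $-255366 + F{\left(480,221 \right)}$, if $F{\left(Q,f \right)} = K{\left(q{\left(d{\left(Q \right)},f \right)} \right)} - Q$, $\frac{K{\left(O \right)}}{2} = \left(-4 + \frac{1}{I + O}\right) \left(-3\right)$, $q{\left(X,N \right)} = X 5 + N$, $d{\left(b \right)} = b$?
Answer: $- \frac{224867540}{879} \approx -2.5582 \cdot 10^{5}$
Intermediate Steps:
$q{\left(X,N \right)} = N + 5 X$ ($q{\left(X,N \right)} = 5 X + N = N + 5 X$)
$I = 16$
$K{\left(O \right)} = 24 - \frac{6}{16 + O}$ ($K{\left(O \right)} = 2 \left(-4 + \frac{1}{16 + O}\right) \left(-3\right) = 2 \left(12 - \frac{3}{16 + O}\right) = 24 - \frac{6}{16 + O}$)
$F{\left(Q,f \right)} = - Q + \frac{6 \left(63 + 4 f + 20 Q\right)}{16 + f + 5 Q}$ ($F{\left(Q,f \right)} = \frac{6 \left(63 + 4 \left(f + 5 Q\right)\right)}{16 + \left(f + 5 Q\right)} - Q = \frac{6 \left(63 + \left(4 f + 20 Q\right)\right)}{16 + f + 5 Q} - Q = \frac{6 \left(63 + 4 f + 20 Q\right)}{16 + f + 5 Q} - Q = - Q + \frac{6 \left(63 + 4 f + 20 Q\right)}{16 + f + 5 Q}$)
$-255366 + F{\left(480,221 \right)} = -255366 + \frac{378 + 24 \cdot 221 + 120 \cdot 480 - 480 \left(16 + 221 + 5 \cdot 480\right)}{16 + 221 + 5 \cdot 480} = -255366 + \frac{378 + 5304 + 57600 - 480 \left(16 + 221 + 2400\right)}{16 + 221 + 2400} = -255366 + \frac{378 + 5304 + 57600 - 480 \cdot 2637}{2637} = -255366 + \frac{378 + 5304 + 57600 - 1265760}{2637} = -255366 + \frac{1}{2637} \left(-1202478\right) = -255366 - \frac{400826}{879} = - \frac{224867540}{879}$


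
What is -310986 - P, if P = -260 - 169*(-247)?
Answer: -352469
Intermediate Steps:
P = 41483 (P = -260 + 41743 = 41483)
-310986 - P = -310986 - 1*41483 = -310986 - 41483 = -352469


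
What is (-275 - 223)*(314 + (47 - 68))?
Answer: -145914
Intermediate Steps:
(-275 - 223)*(314 + (47 - 68)) = -498*(314 - 21) = -498*293 = -145914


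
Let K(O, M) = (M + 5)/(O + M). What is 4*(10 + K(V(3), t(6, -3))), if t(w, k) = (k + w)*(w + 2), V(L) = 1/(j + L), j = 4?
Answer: 7572/169 ≈ 44.805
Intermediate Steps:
V(L) = 1/(4 + L)
t(w, k) = (2 + w)*(k + w) (t(w, k) = (k + w)*(2 + w) = (2 + w)*(k + w))
K(O, M) = (5 + M)/(M + O)
4*(10 + K(V(3), t(6, -3))) = 4*(10 + (5 + (6² + 2*(-3) + 2*6 - 3*6))/((6² + 2*(-3) + 2*6 - 3*6) + 1/(4 + 3))) = 4*(10 + (5 + (36 - 6 + 12 - 18))/((36 - 6 + 12 - 18) + 1/7)) = 4*(10 + (5 + 24)/(24 + ⅐)) = 4*(10 + 29/(169/7)) = 4*(10 + (7/169)*29) = 4*(10 + 203/169) = 4*(1893/169) = 7572/169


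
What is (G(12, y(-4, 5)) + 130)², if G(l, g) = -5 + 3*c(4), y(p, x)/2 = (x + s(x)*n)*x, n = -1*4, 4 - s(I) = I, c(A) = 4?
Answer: 18769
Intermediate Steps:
s(I) = 4 - I
n = -4
y(p, x) = 2*x*(-16 + 5*x) (y(p, x) = 2*((x + (4 - x)*(-4))*x) = 2*((x + (-16 + 4*x))*x) = 2*((-16 + 5*x)*x) = 2*(x*(-16 + 5*x)) = 2*x*(-16 + 5*x))
G(l, g) = 7 (G(l, g) = -5 + 3*4 = -5 + 12 = 7)
(G(12, y(-4, 5)) + 130)² = (7 + 130)² = 137² = 18769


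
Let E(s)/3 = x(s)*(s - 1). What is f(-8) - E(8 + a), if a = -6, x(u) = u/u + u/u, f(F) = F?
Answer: -14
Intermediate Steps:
x(u) = 2 (x(u) = 1 + 1 = 2)
E(s) = -6 + 6*s (E(s) = 3*(2*(s - 1)) = 3*(2*(-1 + s)) = 3*(-2 + 2*s) = -6 + 6*s)
f(-8) - E(8 + a) = -8 - (-6 + 6*(8 - 6)) = -8 - (-6 + 6*2) = -8 - (-6 + 12) = -8 - 1*6 = -8 - 6 = -14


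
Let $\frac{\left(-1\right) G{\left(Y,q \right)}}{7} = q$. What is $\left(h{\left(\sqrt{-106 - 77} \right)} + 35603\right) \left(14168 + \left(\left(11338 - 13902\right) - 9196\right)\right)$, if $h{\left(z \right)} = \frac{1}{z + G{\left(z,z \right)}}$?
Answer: $85732024 + \frac{1204 i \sqrt{183}}{549} \approx 8.5732 \cdot 10^{7} + 29.667 i$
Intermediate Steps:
$G{\left(Y,q \right)} = - 7 q$
$h{\left(z \right)} = - \frac{1}{6 z}$ ($h{\left(z \right)} = \frac{1}{z - 7 z} = \frac{1}{\left(-6\right) z} = - \frac{1}{6 z}$)
$\left(h{\left(\sqrt{-106 - 77} \right)} + 35603\right) \left(14168 + \left(\left(11338 - 13902\right) - 9196\right)\right) = \left(- \frac{1}{6 \sqrt{-106 - 77}} + 35603\right) \left(14168 + \left(\left(11338 - 13902\right) - 9196\right)\right) = \left(- \frac{1}{6 \sqrt{-183}} + 35603\right) \left(14168 - 11760\right) = \left(- \frac{1}{6 i \sqrt{183}} + 35603\right) \left(14168 - 11760\right) = \left(- \frac{\left(- \frac{1}{183}\right) i \sqrt{183}}{6} + 35603\right) 2408 = \left(\frac{i \sqrt{183}}{1098} + 35603\right) 2408 = \left(35603 + \frac{i \sqrt{183}}{1098}\right) 2408 = 85732024 + \frac{1204 i \sqrt{183}}{549}$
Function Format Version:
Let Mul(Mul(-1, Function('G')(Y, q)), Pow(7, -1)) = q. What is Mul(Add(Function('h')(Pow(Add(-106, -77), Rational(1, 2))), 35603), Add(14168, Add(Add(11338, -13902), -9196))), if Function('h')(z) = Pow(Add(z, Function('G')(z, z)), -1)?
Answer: Add(85732024, Mul(Rational(1204, 549), I, Pow(183, Rational(1, 2)))) ≈ Add(8.5732e+7, Mul(29.667, I))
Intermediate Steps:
Function('G')(Y, q) = Mul(-7, q)
Function('h')(z) = Mul(Rational(-1, 6), Pow(z, -1)) (Function('h')(z) = Pow(Add(z, Mul(-7, z)), -1) = Pow(Mul(-6, z), -1) = Mul(Rational(-1, 6), Pow(z, -1)))
Mul(Add(Function('h')(Pow(Add(-106, -77), Rational(1, 2))), 35603), Add(14168, Add(Add(11338, -13902), -9196))) = Mul(Add(Mul(Rational(-1, 6), Pow(Pow(Add(-106, -77), Rational(1, 2)), -1)), 35603), Add(14168, Add(Add(11338, -13902), -9196))) = Mul(Add(Mul(Rational(-1, 6), Pow(Pow(-183, Rational(1, 2)), -1)), 35603), Add(14168, Add(-2564, -9196))) = Mul(Add(Mul(Rational(-1, 6), Pow(Mul(I, Pow(183, Rational(1, 2))), -1)), 35603), Add(14168, -11760)) = Mul(Add(Mul(Rational(-1, 6), Mul(Rational(-1, 183), I, Pow(183, Rational(1, 2)))), 35603), 2408) = Mul(Add(Mul(Rational(1, 1098), I, Pow(183, Rational(1, 2))), 35603), 2408) = Mul(Add(35603, Mul(Rational(1, 1098), I, Pow(183, Rational(1, 2)))), 2408) = Add(85732024, Mul(Rational(1204, 549), I, Pow(183, Rational(1, 2))))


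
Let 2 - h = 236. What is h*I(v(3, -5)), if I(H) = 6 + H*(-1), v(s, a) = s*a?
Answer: -4914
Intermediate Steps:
v(s, a) = a*s
I(H) = 6 - H
h = -234 (h = 2 - 1*236 = 2 - 236 = -234)
h*I(v(3, -5)) = -234*(6 - (-5)*3) = -234*(6 - 1*(-15)) = -234*(6 + 15) = -234*21 = -4914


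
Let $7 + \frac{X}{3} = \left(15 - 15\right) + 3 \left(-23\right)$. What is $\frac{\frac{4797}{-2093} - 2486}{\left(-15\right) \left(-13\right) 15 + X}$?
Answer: $- \frac{400615}{434217} \approx -0.92262$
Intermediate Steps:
$X = -228$ ($X = -21 + 3 \left(\left(15 - 15\right) + 3 \left(-23\right)\right) = -21 + 3 \left(0 - 69\right) = -21 + 3 \left(-69\right) = -21 - 207 = -228$)
$\frac{\frac{4797}{-2093} - 2486}{\left(-15\right) \left(-13\right) 15 + X} = \frac{\frac{4797}{-2093} - 2486}{\left(-15\right) \left(-13\right) 15 - 228} = \frac{4797 \left(- \frac{1}{2093}\right) - 2486}{195 \cdot 15 - 228} = \frac{- \frac{369}{161} - 2486}{2925 - 228} = - \frac{400615}{161 \cdot 2697} = \left(- \frac{400615}{161}\right) \frac{1}{2697} = - \frac{400615}{434217}$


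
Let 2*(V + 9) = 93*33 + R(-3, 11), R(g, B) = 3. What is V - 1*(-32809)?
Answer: 34336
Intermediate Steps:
V = 1527 (V = -9 + (93*33 + 3)/2 = -9 + (3069 + 3)/2 = -9 + (1/2)*3072 = -9 + 1536 = 1527)
V - 1*(-32809) = 1527 - 1*(-32809) = 1527 + 32809 = 34336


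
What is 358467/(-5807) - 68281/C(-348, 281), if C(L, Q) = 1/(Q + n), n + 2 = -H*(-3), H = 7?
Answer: -118952688567/5807 ≈ -2.0484e+7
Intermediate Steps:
n = 19 (n = -2 - 1*7*(-3) = -2 - 7*(-3) = -2 + 21 = 19)
C(L, Q) = 1/(19 + Q) (C(L, Q) = 1/(Q + 19) = 1/(19 + Q))
358467/(-5807) - 68281/C(-348, 281) = 358467/(-5807) - 68281/(1/(19 + 281)) = 358467*(-1/5807) - 68281/(1/300) = -358467/5807 - 68281/1/300 = -358467/5807 - 68281*300 = -358467/5807 - 20484300 = -118952688567/5807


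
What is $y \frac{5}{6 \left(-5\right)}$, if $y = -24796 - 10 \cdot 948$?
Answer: $\frac{17138}{3} \approx 5712.7$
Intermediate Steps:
$y = -34276$ ($y = -24796 - 9480 = -34276$)
$y \frac{5}{6 \left(-5\right)} = - 34276 \frac{5}{6 \left(-5\right)} = - 34276 \frac{5}{-30} = - 34276 \cdot 5 \left(- \frac{1}{30}\right) = \left(-34276\right) \left(- \frac{1}{6}\right) = \frac{17138}{3}$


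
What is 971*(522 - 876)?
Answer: -343734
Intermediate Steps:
971*(522 - 876) = 971*(-354) = -343734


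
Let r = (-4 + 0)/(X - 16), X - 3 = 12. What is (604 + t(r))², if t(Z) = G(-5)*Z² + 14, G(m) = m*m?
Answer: 1036324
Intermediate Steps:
X = 15 (X = 3 + 12 = 15)
G(m) = m²
r = 4 (r = (-4 + 0)/(15 - 16) = -4/(-1) = -4*(-1) = 4)
t(Z) = 14 + 25*Z² (t(Z) = (-5)²*Z² + 14 = 25*Z² + 14 = 14 + 25*Z²)
(604 + t(r))² = (604 + (14 + 25*4²))² = (604 + (14 + 25*16))² = (604 + (14 + 400))² = (604 + 414)² = 1018² = 1036324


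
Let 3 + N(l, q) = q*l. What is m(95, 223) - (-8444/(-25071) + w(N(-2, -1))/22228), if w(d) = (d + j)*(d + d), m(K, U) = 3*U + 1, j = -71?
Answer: 93296270626/139319547 ≈ 669.66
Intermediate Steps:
N(l, q) = -3 + l*q (N(l, q) = -3 + q*l = -3 + l*q)
m(K, U) = 1 + 3*U
w(d) = 2*d*(-71 + d) (w(d) = (d - 71)*(d + d) = (-71 + d)*(2*d) = 2*d*(-71 + d))
m(95, 223) - (-8444/(-25071) + w(N(-2, -1))/22228) = (1 + 3*223) - (-8444/(-25071) + (2*(-3 - 2*(-1))*(-71 + (-3 - 2*(-1))))/22228) = (1 + 669) - (-8444*(-1/25071) + (2*(-3 + 2)*(-71 + (-3 + 2)))*(1/22228)) = 670 - (8444/25071 + (2*(-1)*(-71 - 1))*(1/22228)) = 670 - (8444/25071 + (2*(-1)*(-72))*(1/22228)) = 670 - (8444/25071 + 144*(1/22228)) = 670 - (8444/25071 + 36/5557) = 670 - 1*47825864/139319547 = 670 - 47825864/139319547 = 93296270626/139319547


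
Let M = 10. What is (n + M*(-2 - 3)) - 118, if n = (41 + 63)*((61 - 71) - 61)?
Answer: -7552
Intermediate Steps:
n = -7384 (n = 104*(-10 - 61) = 104*(-71) = -7384)
(n + M*(-2 - 3)) - 118 = (-7384 + 10*(-2 - 3)) - 118 = (-7384 + 10*(-5)) - 118 = (-7384 - 50) - 118 = -7434 - 118 = -7552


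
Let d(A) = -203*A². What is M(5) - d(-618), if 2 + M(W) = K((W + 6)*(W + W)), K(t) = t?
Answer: 77530680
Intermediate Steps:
M(W) = -2 + 2*W*(6 + W) (M(W) = -2 + (W + 6)*(W + W) = -2 + (6 + W)*(2*W) = -2 + 2*W*(6 + W))
M(5) - d(-618) = (-2 + 2*5*(6 + 5)) - (-203)*(-618)² = (-2 + 2*5*11) - (-203)*381924 = (-2 + 110) - 1*(-77530572) = 108 + 77530572 = 77530680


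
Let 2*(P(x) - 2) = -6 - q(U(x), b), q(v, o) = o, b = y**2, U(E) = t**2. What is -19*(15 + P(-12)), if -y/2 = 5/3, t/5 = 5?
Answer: -1444/9 ≈ -160.44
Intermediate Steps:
t = 25 (t = 5*5 = 25)
y = -10/3 ≈ -3.3333
U(E) = 625 (U(E) = 25**2 = 625)
b = 100/9 (b = (-10/3)**2 = 100/9 ≈ 11.111)
P(x) = -59/9 (P(x) = 2 + (-6 - 1*100/9)/2 = 2 + (-6 - 100/9)/2 = 2 + (1/2)*(-154/9) = 2 - 77/9 = -59/9)
-19*(15 + P(-12)) = -19*(15 - 59/9) = -19*76/9 = -1444/9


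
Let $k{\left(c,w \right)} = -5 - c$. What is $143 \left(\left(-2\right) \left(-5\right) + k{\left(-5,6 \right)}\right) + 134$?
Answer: $1564$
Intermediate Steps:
$143 \left(\left(-2\right) \left(-5\right) + k{\left(-5,6 \right)}\right) + 134 = 143 \left(\left(-2\right) \left(-5\right) - 0\right) + 134 = 143 \left(10 + \left(-5 + 5\right)\right) + 134 = 143 \left(10 + 0\right) + 134 = 143 \cdot 10 + 134 = 1430 + 134 = 1564$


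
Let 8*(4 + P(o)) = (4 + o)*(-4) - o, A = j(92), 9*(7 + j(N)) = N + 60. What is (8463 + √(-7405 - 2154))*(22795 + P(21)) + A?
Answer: 13878161281/72 + 2004277*I*√79/8 ≈ 1.9275e+8 + 2.2268e+6*I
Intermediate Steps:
j(N) = -⅓ + N/9 (j(N) = -7 + (N + 60)/9 = -7 + (60 + N)/9 = -7 + (20/3 + N/9) = -⅓ + N/9)
A = 89/9 (A = -⅓ + (⅑)*92 = -⅓ + 92/9 = 89/9 ≈ 9.8889)
P(o) = -6 - 5*o/8 (P(o) = -4 + ((4 + o)*(-4) - o)/8 = -4 + ((-16 - 4*o) - o)/8 = -4 + (-16 - 5*o)/8 = -4 + (-2 - 5*o/8) = -6 - 5*o/8)
(8463 + √(-7405 - 2154))*(22795 + P(21)) + A = (8463 + √(-7405 - 2154))*(22795 + (-6 - 5/8*21)) + 89/9 = (8463 + √(-9559))*(22795 + (-6 - 105/8)) + 89/9 = (8463 + 11*I*√79)*(22795 - 153/8) + 89/9 = (8463 + 11*I*√79)*(182207/8) + 89/9 = (1542017841/8 + 2004277*I*√79/8) + 89/9 = 13878161281/72 + 2004277*I*√79/8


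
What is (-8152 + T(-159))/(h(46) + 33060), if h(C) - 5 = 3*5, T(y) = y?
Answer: -8311/33080 ≈ -0.25124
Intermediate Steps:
h(C) = 20 (h(C) = 5 + 3*5 = 5 + 15 = 20)
(-8152 + T(-159))/(h(46) + 33060) = (-8152 - 159)/(20 + 33060) = -8311/33080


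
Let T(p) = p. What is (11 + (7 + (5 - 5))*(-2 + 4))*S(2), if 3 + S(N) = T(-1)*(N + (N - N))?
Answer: -125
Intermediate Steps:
S(N) = -3 - N (S(N) = -3 - (N + (N - N)) = -3 - (N + 0) = -3 - N)
(11 + (7 + (5 - 5))*(-2 + 4))*S(2) = (11 + (7 + (5 - 5))*(-2 + 4))*(-3 - 1*2) = (11 + (7 + 0)*2)*(-3 - 2) = (11 + 7*2)*(-5) = (11 + 14)*(-5) = 25*(-5) = -125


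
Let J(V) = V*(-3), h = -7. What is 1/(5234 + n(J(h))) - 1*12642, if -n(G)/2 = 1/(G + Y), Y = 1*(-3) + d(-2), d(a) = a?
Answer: -529333174/41871 ≈ -12642.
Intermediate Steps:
J(V) = -3*V
Y = -5 (Y = 1*(-3) - 2 = -3 - 2 = -5)
n(G) = -2/(-5 + G) (n(G) = -2/(G - 5) = -2/(-5 + G))
1/(5234 + n(J(h))) - 1*12642 = 1/(5234 - 2/(-5 - 3*(-7))) - 1*12642 = 1/(5234 - 2/(-5 + 21)) - 12642 = 1/(5234 - 2/16) - 12642 = 1/(5234 - 2*1/16) - 12642 = 1/(5234 - 1/8) - 12642 = 1/(41871/8) - 12642 = 8/41871 - 12642 = -529333174/41871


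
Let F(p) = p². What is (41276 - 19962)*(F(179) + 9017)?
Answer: 875110212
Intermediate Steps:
(41276 - 19962)*(F(179) + 9017) = (41276 - 19962)*(179² + 9017) = 21314*(32041 + 9017) = 21314*41058 = 875110212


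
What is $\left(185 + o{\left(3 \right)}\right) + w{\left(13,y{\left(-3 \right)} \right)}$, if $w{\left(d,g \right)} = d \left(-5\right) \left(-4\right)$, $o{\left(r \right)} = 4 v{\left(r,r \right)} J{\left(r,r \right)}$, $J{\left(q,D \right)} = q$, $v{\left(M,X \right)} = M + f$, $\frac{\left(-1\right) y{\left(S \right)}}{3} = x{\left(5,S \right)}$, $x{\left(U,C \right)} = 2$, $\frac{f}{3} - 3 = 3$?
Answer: $697$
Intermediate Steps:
$f = 18$ ($f = 9 + 3 \cdot 3 = 9 + 9 = 18$)
$y{\left(S \right)} = -6$ ($y{\left(S \right)} = \left(-3\right) 2 = -6$)
$v{\left(M,X \right)} = 18 + M$ ($v{\left(M,X \right)} = M + 18 = 18 + M$)
$o{\left(r \right)} = r \left(72 + 4 r\right)$ ($o{\left(r \right)} = 4 \left(18 + r\right) r = \left(72 + 4 r\right) r = r \left(72 + 4 r\right)$)
$w{\left(d,g \right)} = 20 d$ ($w{\left(d,g \right)} = - 5 d \left(-4\right) = 20 d$)
$\left(185 + o{\left(3 \right)}\right) + w{\left(13,y{\left(-3 \right)} \right)} = \left(185 + 4 \cdot 3 \left(18 + 3\right)\right) + 20 \cdot 13 = \left(185 + 4 \cdot 3 \cdot 21\right) + 260 = \left(185 + 252\right) + 260 = 437 + 260 = 697$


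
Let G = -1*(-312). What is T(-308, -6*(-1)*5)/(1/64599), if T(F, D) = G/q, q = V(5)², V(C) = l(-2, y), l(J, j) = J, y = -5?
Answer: 5038722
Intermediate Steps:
V(C) = -2
q = 4 (q = (-2)² = 4)
G = 312
T(F, D) = 78 (T(F, D) = 312/4 = 312*(¼) = 78)
T(-308, -6*(-1)*5)/(1/64599) = 78/(1/64599) = 78*64599 = 5038722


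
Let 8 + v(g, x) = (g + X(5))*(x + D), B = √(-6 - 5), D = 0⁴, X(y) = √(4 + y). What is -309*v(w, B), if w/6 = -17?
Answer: 2472 + 30591*I*√11 ≈ 2472.0 + 1.0146e+5*I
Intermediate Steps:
w = -102 (w = 6*(-17) = -102)
D = 0
B = I*√11 (B = √(-11) = I*√11 ≈ 3.3166*I)
v(g, x) = -8 + x*(3 + g) (v(g, x) = -8 + (g + √(4 + 5))*(x + 0) = -8 + (g + √9)*x = -8 + (g + 3)*x = -8 + (3 + g)*x = -8 + x*(3 + g))
-309*v(w, B) = -309*(-8 + 3*(I*√11) - 102*I*√11) = -309*(-8 + 3*I*√11 - 102*I*√11) = -309*(-8 - 99*I*√11) = 2472 + 30591*I*√11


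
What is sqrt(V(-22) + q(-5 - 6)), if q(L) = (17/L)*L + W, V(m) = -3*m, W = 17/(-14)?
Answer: sqrt(16030)/14 ≈ 9.0435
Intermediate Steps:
W = -17/14 (W = 17*(-1/14) = -17/14 ≈ -1.2143)
q(L) = 221/14 (q(L) = (17/L)*L - 17/14 = 17 - 17/14 = 221/14)
sqrt(V(-22) + q(-5 - 6)) = sqrt(-3*(-22) + 221/14) = sqrt(66 + 221/14) = sqrt(1145/14) = sqrt(16030)/14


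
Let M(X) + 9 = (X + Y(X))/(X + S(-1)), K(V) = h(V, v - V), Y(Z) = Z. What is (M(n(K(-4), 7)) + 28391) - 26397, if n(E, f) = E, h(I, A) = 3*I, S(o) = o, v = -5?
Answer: 25829/13 ≈ 1986.8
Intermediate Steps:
K(V) = 3*V
M(X) = -9 + 2*X/(-1 + X) (M(X) = -9 + (X + X)/(X - 1) = -9 + (2*X)/(-1 + X) = -9 + 2*X/(-1 + X))
(M(n(K(-4), 7)) + 28391) - 26397 = ((9 - 21*(-4))/(-1 + 3*(-4)) + 28391) - 26397 = ((9 - 7*(-12))/(-1 - 12) + 28391) - 26397 = ((9 + 84)/(-13) + 28391) - 26397 = (-1/13*93 + 28391) - 26397 = (-93/13 + 28391) - 26397 = 368990/13 - 26397 = 25829/13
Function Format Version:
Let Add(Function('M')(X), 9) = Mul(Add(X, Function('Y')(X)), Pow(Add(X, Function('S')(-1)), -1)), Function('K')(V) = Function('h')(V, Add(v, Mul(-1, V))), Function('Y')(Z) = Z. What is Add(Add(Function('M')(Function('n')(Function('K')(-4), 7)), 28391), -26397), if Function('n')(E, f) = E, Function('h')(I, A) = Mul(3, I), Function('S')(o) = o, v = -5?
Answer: Rational(25829, 13) ≈ 1986.8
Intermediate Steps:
Function('K')(V) = Mul(3, V)
Function('M')(X) = Add(-9, Mul(2, X, Pow(Add(-1, X), -1))) (Function('M')(X) = Add(-9, Mul(Add(X, X), Pow(Add(X, -1), -1))) = Add(-9, Mul(Mul(2, X), Pow(Add(-1, X), -1))) = Add(-9, Mul(2, X, Pow(Add(-1, X), -1))))
Add(Add(Function('M')(Function('n')(Function('K')(-4), 7)), 28391), -26397) = Add(Add(Mul(Pow(Add(-1, Mul(3, -4)), -1), Add(9, Mul(-7, Mul(3, -4)))), 28391), -26397) = Add(Add(Mul(Pow(Add(-1, -12), -1), Add(9, Mul(-7, -12))), 28391), -26397) = Add(Add(Mul(Pow(-13, -1), Add(9, 84)), 28391), -26397) = Add(Add(Mul(Rational(-1, 13), 93), 28391), -26397) = Add(Add(Rational(-93, 13), 28391), -26397) = Add(Rational(368990, 13), -26397) = Rational(25829, 13)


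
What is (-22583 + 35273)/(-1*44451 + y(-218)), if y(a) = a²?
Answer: 12690/3073 ≈ 4.1295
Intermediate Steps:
(-22583 + 35273)/(-1*44451 + y(-218)) = (-22583 + 35273)/(-1*44451 + (-218)²) = 12690/(-44451 + 47524) = 12690/3073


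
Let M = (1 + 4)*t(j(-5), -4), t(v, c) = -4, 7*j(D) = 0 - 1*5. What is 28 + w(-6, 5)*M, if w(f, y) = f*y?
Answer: 628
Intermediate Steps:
j(D) = -5/7 (j(D) = (0 - 1*5)/7 = (0 - 5)/7 = (⅐)*(-5) = -5/7)
M = -20 (M = (1 + 4)*(-4) = 5*(-4) = -20)
28 + w(-6, 5)*M = 28 - 6*5*(-20) = 28 - 30*(-20) = 28 + 600 = 628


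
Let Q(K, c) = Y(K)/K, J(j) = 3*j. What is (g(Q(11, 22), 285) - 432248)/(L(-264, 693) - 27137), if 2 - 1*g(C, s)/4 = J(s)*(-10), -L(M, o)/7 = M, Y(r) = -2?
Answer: 398040/25289 ≈ 15.740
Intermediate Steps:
L(M, o) = -7*M
Q(K, c) = -2/K
g(C, s) = 8 + 120*s (g(C, s) = 8 - 4*3*s*(-10) = 8 - (-120)*s = 8 + 120*s)
(g(Q(11, 22), 285) - 432248)/(L(-264, 693) - 27137) = ((8 + 120*285) - 432248)/(-7*(-264) - 27137) = ((8 + 34200) - 432248)/(1848 - 27137) = (34208 - 432248)/(-25289) = -398040*(-1/25289) = 398040/25289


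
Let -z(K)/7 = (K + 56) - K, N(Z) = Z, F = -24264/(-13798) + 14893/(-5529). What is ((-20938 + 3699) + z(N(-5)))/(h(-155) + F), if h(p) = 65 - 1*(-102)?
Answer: -672526931301/6334474378 ≈ -106.17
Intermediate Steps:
F = -35668979/38144571 (F = -24264*(-1/13798) + 14893*(-1/5529) = 12132/6899 - 14893/5529 = -35668979/38144571 ≈ -0.93510)
h(p) = 167 (h(p) = 65 + 102 = 167)
z(K) = -392 (z(K) = -7*((K + 56) - K) = -7*((56 + K) - K) = -7*56 = -392)
((-20938 + 3699) + z(N(-5)))/(h(-155) + F) = ((-20938 + 3699) - 392)/(167 - 35668979/38144571) = (-17239 - 392)/(6334474378/38144571) = -17631*38144571/6334474378 = -672526931301/6334474378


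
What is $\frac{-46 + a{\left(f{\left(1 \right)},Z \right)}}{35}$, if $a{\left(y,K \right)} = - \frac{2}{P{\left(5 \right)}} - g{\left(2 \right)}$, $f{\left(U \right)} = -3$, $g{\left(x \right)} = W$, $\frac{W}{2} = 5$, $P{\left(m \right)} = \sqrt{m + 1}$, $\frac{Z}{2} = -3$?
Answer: $- \frac{8}{5} - \frac{\sqrt{6}}{105} \approx -1.6233$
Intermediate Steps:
$Z = -6$ ($Z = 2 \left(-3\right) = -6$)
$P{\left(m \right)} = \sqrt{1 + m}$
$W = 10$ ($W = 2 \cdot 5 = 10$)
$g{\left(x \right)} = 10$
$a{\left(y,K \right)} = -10 - \frac{\sqrt{6}}{3}$ ($a{\left(y,K \right)} = - \frac{2}{\sqrt{1 + 5}} - 10 = - \frac{2}{\sqrt{6}} - 10 = - 2 \frac{\sqrt{6}}{6} - 10 = - \frac{\sqrt{6}}{3} - 10 = -10 - \frac{\sqrt{6}}{3}$)
$\frac{-46 + a{\left(f{\left(1 \right)},Z \right)}}{35} = \frac{-46 - \left(10 + \frac{\sqrt{6}}{3}\right)}{35} = \left(-56 - \frac{\sqrt{6}}{3}\right) \frac{1}{35} = - \frac{8}{5} - \frac{\sqrt{6}}{105}$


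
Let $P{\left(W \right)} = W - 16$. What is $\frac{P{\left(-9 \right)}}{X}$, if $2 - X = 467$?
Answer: $\frac{5}{93} \approx 0.053763$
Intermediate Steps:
$X = -465$ ($X = 2 - 467 = -465$)
$P{\left(W \right)} = -16 + W$ ($P{\left(W \right)} = W - 16 = -16 + W$)
$\frac{P{\left(-9 \right)}}{X} = \frac{-16 - 9}{-465} = \left(-25\right) \left(- \frac{1}{465}\right) = \frac{5}{93}$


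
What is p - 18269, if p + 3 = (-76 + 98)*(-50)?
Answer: -19372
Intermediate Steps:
p = -1103 (p = -3 + (-76 + 98)*(-50) = -3 + 22*(-50) = -3 - 1100 = -1103)
p - 18269 = -1103 - 18269 = -19372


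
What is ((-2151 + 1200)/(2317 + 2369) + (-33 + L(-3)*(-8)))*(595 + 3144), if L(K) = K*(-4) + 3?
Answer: -894753917/1562 ≈ -5.7283e+5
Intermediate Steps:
L(K) = 3 - 4*K (L(K) = -4*K + 3 = 3 - 4*K)
((-2151 + 1200)/(2317 + 2369) + (-33 + L(-3)*(-8)))*(595 + 3144) = ((-2151 + 1200)/(2317 + 2369) + (-33 + (3 - 4*(-3))*(-8)))*(595 + 3144) = (-951/4686 + (-33 + (3 + 12)*(-8)))*3739 = (-951*1/4686 + (-33 + 15*(-8)))*3739 = (-317/1562 + (-33 - 120))*3739 = (-317/1562 - 153)*3739 = -239303/1562*3739 = -894753917/1562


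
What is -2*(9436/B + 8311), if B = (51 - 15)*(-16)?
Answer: -1194425/72 ≈ -16589.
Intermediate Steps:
B = -576 (B = 36*(-16) = -576)
-2*(9436/B + 8311) = -2*(9436/(-576) + 8311) = -2*(9436*(-1/576) + 8311) = -2*(-2359/144 + 8311) = -2*1194425/144 = -1194425/72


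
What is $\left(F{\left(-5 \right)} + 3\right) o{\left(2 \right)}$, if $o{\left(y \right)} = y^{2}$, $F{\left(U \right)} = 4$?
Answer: $28$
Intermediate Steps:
$\left(F{\left(-5 \right)} + 3\right) o{\left(2 \right)} = \left(4 + 3\right) 2^{2} = 7 \cdot 4 = 28$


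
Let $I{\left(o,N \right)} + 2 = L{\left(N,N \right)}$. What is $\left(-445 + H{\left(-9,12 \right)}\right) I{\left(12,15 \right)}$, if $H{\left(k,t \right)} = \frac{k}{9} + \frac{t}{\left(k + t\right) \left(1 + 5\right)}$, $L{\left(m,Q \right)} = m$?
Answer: $- \frac{17368}{3} \approx -5789.3$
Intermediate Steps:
$I{\left(o,N \right)} = -2 + N$
$H{\left(k,t \right)} = \frac{k}{9} + \frac{t}{6 k + 6 t}$ ($H{\left(k,t \right)} = k \frac{1}{9} + \frac{t}{\left(k + t\right) 6} = \frac{k}{9} + \frac{t}{6 k + 6 t}$)
$\left(-445 + H{\left(-9,12 \right)}\right) I{\left(12,15 \right)} = \left(-445 + \frac{\frac{1}{6} \cdot 12 + \frac{\left(-9\right)^{2}}{9} + \frac{1}{9} \left(-9\right) 12}{-9 + 12}\right) \left(-2 + 15\right) = \left(-445 + \frac{2 + \frac{1}{9} \cdot 81 - 12}{3}\right) 13 = \left(-445 + \frac{2 + 9 - 12}{3}\right) 13 = \left(-445 + \frac{1}{3} \left(-1\right)\right) 13 = \left(-445 - \frac{1}{3}\right) 13 = \left(- \frac{1336}{3}\right) 13 = - \frac{17368}{3}$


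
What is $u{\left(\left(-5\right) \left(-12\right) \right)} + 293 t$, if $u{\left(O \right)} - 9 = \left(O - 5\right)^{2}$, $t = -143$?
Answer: $-38865$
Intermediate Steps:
$u{\left(O \right)} = 9 + \left(-5 + O\right)^{2}$ ($u{\left(O \right)} = 9 + \left(O - 5\right)^{2} = 9 + \left(-5 + O\right)^{2}$)
$u{\left(\left(-5\right) \left(-12\right) \right)} + 293 t = \left(9 + \left(-5 - -60\right)^{2}\right) + 293 \left(-143\right) = \left(9 + \left(-5 + 60\right)^{2}\right) - 41899 = \left(9 + 55^{2}\right) - 41899 = \left(9 + 3025\right) - 41899 = 3034 - 41899 = -38865$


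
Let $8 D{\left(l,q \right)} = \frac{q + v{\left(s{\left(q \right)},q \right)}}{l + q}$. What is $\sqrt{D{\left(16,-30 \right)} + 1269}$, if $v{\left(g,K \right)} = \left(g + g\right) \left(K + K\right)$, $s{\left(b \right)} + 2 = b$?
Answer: $\frac{\sqrt{968226}}{28} \approx 35.142$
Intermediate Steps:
$s{\left(b \right)} = -2 + b$
$v{\left(g,K \right)} = 4 K g$ ($v{\left(g,K \right)} = 2 g 2 K = 4 K g$)
$D{\left(l,q \right)} = \frac{q + 4 q \left(-2 + q\right)}{8 \left(l + q\right)}$ ($D{\left(l,q \right)} = \frac{\left(q + 4 q \left(-2 + q\right)\right) \frac{1}{l + q}}{8} = \frac{\frac{1}{l + q} \left(q + 4 q \left(-2 + q\right)\right)}{8} = \frac{q + 4 q \left(-2 + q\right)}{8 \left(l + q\right)}$)
$\sqrt{D{\left(16,-30 \right)} + 1269} = \sqrt{\frac{1}{8} \left(-30\right) \frac{1}{16 - 30} \left(-7 + 4 \left(-30\right)\right) + 1269} = \sqrt{\frac{1}{8} \left(-30\right) \frac{1}{-14} \left(-7 - 120\right) + 1269} = \sqrt{\frac{1}{8} \left(-30\right) \left(- \frac{1}{14}\right) \left(-127\right) + 1269} = \sqrt{- \frac{1905}{56} + 1269} = \sqrt{\frac{69159}{56}} = \frac{\sqrt{968226}}{28}$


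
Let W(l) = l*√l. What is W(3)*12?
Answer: 36*√3 ≈ 62.354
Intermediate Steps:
W(l) = l^(3/2)
W(3)*12 = 3^(3/2)*12 = (3*√3)*12 = 36*√3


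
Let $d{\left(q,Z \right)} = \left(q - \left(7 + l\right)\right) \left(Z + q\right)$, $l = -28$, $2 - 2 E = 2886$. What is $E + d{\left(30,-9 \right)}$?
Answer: $-371$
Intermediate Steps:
$E = -1442$ ($E = 1 - 1443 = -1442$)
$d{\left(q,Z \right)} = \left(21 + q\right) \left(Z + q\right)$ ($d{\left(q,Z \right)} = \left(q - -21\right) \left(Z + q\right) = \left(q + \left(-7 + 28\right)\right) \left(Z + q\right) = \left(q + 21\right) \left(Z + q\right) = \left(21 + q\right) \left(Z + q\right)$)
$E + d{\left(30,-9 \right)} = -1442 + \left(30^{2} + 21 \left(-9\right) + 21 \cdot 30 - 270\right) = -1442 + \left(900 - 189 + 630 - 270\right) = -1442 + 1071 = -371$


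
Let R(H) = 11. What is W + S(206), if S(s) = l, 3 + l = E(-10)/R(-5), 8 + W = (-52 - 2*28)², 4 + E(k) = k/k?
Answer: 128180/11 ≈ 11653.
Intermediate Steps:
E(k) = -3 (E(k) = -4 + k/k = -4 + 1 = -3)
W = 11656 (W = -8 + (-52 - 2*28)² = -8 + (-52 - 56)² = -8 + (-108)² = -8 + 11664 = 11656)
l = -36/11 (l = -3 - 3/11 = -36/11 ≈ -3.2727)
S(s) = -36/11
W + S(206) = 11656 - 36/11 = 128180/11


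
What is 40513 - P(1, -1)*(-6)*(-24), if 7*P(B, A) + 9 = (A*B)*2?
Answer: 285175/7 ≈ 40739.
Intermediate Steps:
P(B, A) = -9/7 + 2*A*B/7 (P(B, A) = -9/7 + ((A*B)*2)/7 = -9/7 + (2*A*B)/7 = -9/7 + 2*A*B/7)
40513 - P(1, -1)*(-6)*(-24) = 40513 - (-9/7 + (2/7)*(-1)*1)*(-6)*(-24) = 40513 - (-9/7 - 2/7)*(-6)*(-24) = 40513 - (-11/7*(-6))*(-24) = 40513 - 66*(-24)/7 = 40513 - 1*(-1584/7) = 40513 + 1584/7 = 285175/7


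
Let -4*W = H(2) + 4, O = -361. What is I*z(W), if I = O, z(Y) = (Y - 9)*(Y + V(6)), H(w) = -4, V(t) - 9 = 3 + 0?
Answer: 38988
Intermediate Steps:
V(t) = 12 (V(t) = 9 + (3 + 0) = 9 + 3 = 12)
W = 0 (W = -(-4 + 4)/4 = -¼*0 = 0)
z(Y) = (-9 + Y)*(12 + Y) (z(Y) = (Y - 9)*(Y + 12) = (-9 + Y)*(12 + Y))
I = -361
I*z(W) = -361*(-108 + 0² + 3*0) = -361*(-108 + 0 + 0) = -361*(-108) = 38988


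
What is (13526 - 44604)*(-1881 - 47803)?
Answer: 1544079352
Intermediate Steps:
(13526 - 44604)*(-1881 - 47803) = -31078*(-49684) = 1544079352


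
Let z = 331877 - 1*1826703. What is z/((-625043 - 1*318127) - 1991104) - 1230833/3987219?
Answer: 1174298679326/5849796522003 ≈ 0.20074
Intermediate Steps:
z = -1494826 (z = 331877 - 1826703 = -1494826)
z/((-625043 - 1*318127) - 1991104) - 1230833/3987219 = -1494826/((-625043 - 1*318127) - 1991104) - 1230833/3987219 = -1494826/((-625043 - 318127) - 1991104) - 1230833*1/3987219 = -1494826/(-943170 - 1991104) - 1230833/3987219 = -1494826/(-2934274) - 1230833/3987219 = -1494826*(-1/2934274) - 1230833/3987219 = 747413/1467137 - 1230833/3987219 = 1174298679326/5849796522003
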